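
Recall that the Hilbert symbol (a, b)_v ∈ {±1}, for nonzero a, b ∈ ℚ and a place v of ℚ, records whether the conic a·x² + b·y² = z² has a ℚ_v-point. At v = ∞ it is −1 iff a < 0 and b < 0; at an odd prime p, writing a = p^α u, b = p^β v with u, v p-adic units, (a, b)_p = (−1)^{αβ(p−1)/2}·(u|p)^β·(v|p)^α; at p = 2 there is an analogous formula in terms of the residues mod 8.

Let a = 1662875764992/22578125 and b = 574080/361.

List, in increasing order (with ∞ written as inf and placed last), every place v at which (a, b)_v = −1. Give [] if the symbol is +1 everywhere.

[2, 5, 13, 23]

(a, b) ≡ (4485, 8970) mod (ℚ^×)²; places V = {2, 3, 5, 13, 17, 19, 23, ∞}.
(a,b)_19: α=0, u≡5; β=-2, v≡14 (mod 19); (5|19)=+1, (14|19)=-1; sign (−1)^0·+1^-2·-1^0 = +1.
(a,b)_23: α=3, u≡17; β=1, v≡19 (mod 23); (17|23)=-1, (19|23)=-1; sign (−1)^1·-1^1·-1^3 = -1.
(a,b)_3: α=5, u≡1; β=1, v≡2 (mod 3); (1|3)=+1, (2|3)=-1; sign (−1)^1·+1^1·-1^5 = +1.
(a,b)_∞: sgn(4485)=+, sgn(8970)=+, so +1.
(a,b)_13: α=3, u≡8; β=1, v≡9 (mod 13); (8|13)=-1, (9|13)=+1; sign (−1)^0·-1^1·+1^3 = -1.
(a,b)_17: α=-2, u≡7; β=0, v≡6 (mod 17); (7|17)=-1, (6|17)=-1; sign (−1)^0·-1^0·-1^-2 = +1.
(a,b)_5: α=-7, u≡3; β=1, v≡1 (mod 5); (3|5)=-1, (1|5)=+1; sign (−1)^0·-1^1·+1^-7 = -1.
(a,b)_2: α=8, β=7; u≡5, v≡5 (mod 8); ε(u)ε(v)=0·0, αω(v)=8·1, βω(u)=7·1; sum ≡ 1  ⇒  -1.
|Ram(4485, 8970)| = 4, even; anisotropic at {2, 5, 13, 23}.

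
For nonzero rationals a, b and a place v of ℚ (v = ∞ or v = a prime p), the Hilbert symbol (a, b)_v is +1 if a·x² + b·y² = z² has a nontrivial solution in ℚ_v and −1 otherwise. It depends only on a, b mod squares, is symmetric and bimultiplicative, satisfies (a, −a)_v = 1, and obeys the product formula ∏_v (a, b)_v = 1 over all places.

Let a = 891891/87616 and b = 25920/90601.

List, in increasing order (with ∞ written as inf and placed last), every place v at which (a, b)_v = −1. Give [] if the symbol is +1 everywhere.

[7, 13]

Mod squares: a ≡ 91, b ≡ 5. Check v ∈ {∞, 2, 3, 5, 7, 11, 13, 37, 43}.
v=3: a=3^4·(≡1), b=3^4·(≡2) mod 3; (1|3)=+1, (2|3)=-1; (−1)^{4·4·1}·(+1)^4·(-1)^4 = +1.
v=7: a=7^1·(≡5), b=7^-2·(≡6) mod 7; (5|7)=-1, (6|7)=-1; (−1)^{1·-2·3}·(-1)^-2·(-1)^1 = -1.
v=37: a=37^-2·(≡29), b=37^0·(≡23) mod 37; (29|37)=-1, (23|37)=-1; (−1)^{-2·0·18}·(-1)^0·(-1)^-2 = +1.
v=2: v_2(a)=-6, v_2(b)=6; units ≡ 3, 5 (mod 8); ε·ε+αω+βω = 1·0+-6·1+6·1 ≡ 0  ⇒  (a,b)_2 = +1.
v=5: a=5^0·(≡1), b=5^1·(≡4) mod 5; (1|5)=+1, (4|5)=+1; (−1)^{0·1·2}·(+1)^1·(+1)^0 = +1.
v=11: a=11^2·(≡1), b=11^0·(≡3) mod 11; (1|11)=+1, (3|11)=+1; (−1)^{2·0·5}·(+1)^0·(+1)^2 = +1.
v=13: a=13^1·(≡5), b=13^0·(≡6) mod 13; (5|13)=-1, (6|13)=-1; (−1)^{1·0·6}·(-1)^0·(-1)^1 = -1.
v=∞: 91 > 0 and 5 > 0  ⇒  (a,b)_∞ = +1.
v=43: a=43^0·(≡8), b=43^-2·(≡20) mod 43; (8|43)=-1, (20|43)=-1; (−1)^{0·-2·21}·(-1)^-2·(-1)^0 = +1.
|Ram(91, 5)| = 2, even; anisotropic at {7, 13}.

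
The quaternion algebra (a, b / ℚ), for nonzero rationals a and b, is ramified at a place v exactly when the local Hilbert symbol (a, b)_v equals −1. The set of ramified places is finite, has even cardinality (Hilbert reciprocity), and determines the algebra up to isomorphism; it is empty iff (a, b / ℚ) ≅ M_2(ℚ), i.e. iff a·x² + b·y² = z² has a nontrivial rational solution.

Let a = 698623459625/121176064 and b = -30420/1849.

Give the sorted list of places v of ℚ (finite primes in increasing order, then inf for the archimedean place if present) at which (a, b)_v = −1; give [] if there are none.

(a, b) ≡ (2465, -5) mod (ℚ^×)²; places V = {2, 3, 5, 7, 13, 17, 29, 37, 43, ∞}.
(a,b)_2: α=-16, β=2; u≡1, v≡3 (mod 8); ε(u)ε(v)=0·1, αω(v)=-16·1, βω(u)=2·0; sum ≡ 0  ⇒  +1.
(a,b)_5: α=3, u≡3; β=1, v≡4 (mod 5); (3|5)=-1, (4|5)=+1; sign (−1)^0·-1^1·+1^3 = -1.
(a,b)_43: α=-2, u≡17; β=-2, v≡24 (mod 43); (17|43)=+1, (24|43)=+1; sign (−1)^0·+1^-2·+1^-2 = +1.
(a,b)_17: α=1, u≡16; β=0, v≡6 (mod 17); (16|17)=+1, (6|17)=-1; sign (−1)^0·+1^0·-1^1 = -1.
(a,b)_∞: sgn(2465)=+, sgn(-5)=−, so +1.
(a,b)_29: α=1, u≡15; β=0, v≡4 (mod 29); (15|29)=-1, (4|29)=+1; sign (−1)^0·-1^0·+1^1 = +1.
(a,b)_3: α=0, u≡2; β=2, v≡1 (mod 3); (2|3)=-1, (1|3)=+1; sign (−1)^0·-1^2·+1^0 = +1.
(a,b)_7: α=2, u≡1; β=0, v≡2 (mod 7); (1|7)=+1, (2|7)=+1; sign (−1)^0·+1^0·+1^2 = +1.
(a,b)_37: α=2, u≡32; β=0, v≡6 (mod 37); (32|37)=-1, (6|37)=-1; sign (−1)^0·-1^0·-1^2 = +1.
(a,b)_13: α=2, u≡2; β=2, v≡5 (mod 13); (2|13)=-1, (5|13)=-1; sign (−1)^0·-1^2·-1^2 = +1.
Ram(2465, -5) = {5, 17}; no ℚ_5-point on the conic.

[5, 17]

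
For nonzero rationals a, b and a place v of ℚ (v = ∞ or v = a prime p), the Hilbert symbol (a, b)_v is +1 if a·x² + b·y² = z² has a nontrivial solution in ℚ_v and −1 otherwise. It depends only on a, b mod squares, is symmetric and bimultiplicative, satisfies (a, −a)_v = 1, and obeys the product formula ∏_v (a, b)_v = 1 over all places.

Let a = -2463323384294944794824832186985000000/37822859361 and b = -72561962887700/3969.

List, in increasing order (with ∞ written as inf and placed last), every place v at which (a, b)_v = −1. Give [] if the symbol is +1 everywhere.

(a, b) ≡ (-38665, -49560797) mod (ℚ^×)²; places V = {2, 3, 5, 7, 11, 13, 17, 19, 29, 37, ∞}.
(a,b)_19: α=3, u≡7; β=1, v≡9 (mod 19); (7|19)=+1, (9|19)=+1; sign (−1)^1·+1^1·+1^3 = -1.
(a,b)_3: α=-8, u≡2; β=-4, v≡1 (mod 3); (2|3)=-1, (1|3)=+1; sign (−1)^0·-1^-4·+1^-8 = +1.
(a,b)_29: α=2, u≡2; β=1, v≡20 (mod 29); (2|29)=-1, (20|29)=+1; sign (−1)^0·-1^1·+1^2 = -1.
(a,b)_13: α=2, u≡10; β=1, v≡6 (mod 13); (10|13)=+1, (6|13)=-1; sign (−1)^0·+1^1·-1^2 = +1.
(a,b)_37: α=3, u≡27; β=1, v≡30 (mod 37); (27|37)=+1, (30|37)=+1; sign (−1)^0·+1^1·+1^3 = +1.
(a,b)_∞: sgn(-38665)=−, sgn(-49560797)=−, so -1.
(a,b)_7: α=-8, u≡6; β=-2, v≡2 (mod 7); (6|7)=-1, (2|7)=+1; sign (−1)^0·-1^-2·+1^-8 = +1.
(a,b)_11: α=13, u≡3; β=5, v≡2 (mod 11); (3|11)=+1, (2|11)=-1; sign (−1)^1·+1^5·-1^13 = +1.
(a,b)_5: α=7, u≡2; β=2, v≡3 (mod 5); (2|5)=-1, (3|5)=-1; sign (−1)^0·-1^2·-1^7 = -1.
(a,b)_17: α=2, u≡14; β=1, v≡11 (mod 17); (14|17)=-1, (11|17)=-1; sign (−1)^0·-1^1·-1^2 = -1.
(a,b)_2: α=6, β=2; u≡7, v≡3 (mod 8); ε(u)ε(v)=1·1, αω(v)=6·1, βω(u)=2·0; sum ≡ 1  ⇒  -1.
|Ram(-38665, -49560797)| = 6, even; anisotropic at {2, 5, 17, 19, 29, ∞}.

[2, 5, 17, 19, 29, inf]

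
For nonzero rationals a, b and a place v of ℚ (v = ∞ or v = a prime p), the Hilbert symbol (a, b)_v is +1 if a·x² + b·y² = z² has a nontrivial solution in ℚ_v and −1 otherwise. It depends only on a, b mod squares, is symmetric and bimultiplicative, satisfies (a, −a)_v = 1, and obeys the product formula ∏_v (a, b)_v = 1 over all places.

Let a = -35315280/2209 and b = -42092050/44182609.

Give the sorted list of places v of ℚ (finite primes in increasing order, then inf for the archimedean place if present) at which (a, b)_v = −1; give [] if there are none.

[5, inf]

(a, b) ≡ (-5005, -2002) mod (ℚ^×)²; places V = {2, 3, 5, 7, 11, 13, 17, 23, 29, 47, ∞}.
(a,b)_∞: sgn(-5005)=−, sgn(-2002)=−, so -1.
(a,b)_3: α=2, u≡2; β=0, v≡2 (mod 3); (2|3)=-1, (2|3)=-1; sign (−1)^0·-1^0·-1^2 = +1.
(a,b)_23: α=0, u≡1; β=-2, v≡14 (mod 23); (1|23)=+1, (14|23)=-1; sign (−1)^0·+1^-2·-1^0 = +1.
(a,b)_5: α=1, u≡1; β=2, v≡2 (mod 5); (1|5)=+1, (2|5)=-1; sign (−1)^0·+1^2·-1^1 = -1.
(a,b)_13: α=1, u≡2; β=1, v≡7 (mod 13); (2|13)=-1, (7|13)=-1; sign (−1)^0·-1^1·-1^1 = +1.
(a,b)_29: α=0, u≡10; β=2, v≡13 (mod 29); (10|29)=-1, (13|29)=+1; sign (−1)^0·-1^2·+1^0 = +1.
(a,b)_2: α=4, β=1; u≡3, v≡7 (mod 8); ε(u)ε(v)=1·1, αω(v)=4·0, βω(u)=1·1; sum ≡ 0  ⇒  +1.
(a,b)_11: α=1, u≡10; β=1, v≡1 (mod 11); (10|11)=-1, (1|11)=+1; sign (−1)^1·-1^1·+1^1 = +1.
(a,b)_7: α=3, u≡6; β=1, v≡2 (mod 7); (6|7)=-1, (2|7)=+1; sign (−1)^1·-1^1·+1^3 = +1.
(a,b)_47: α=-2, u≡3; β=0, v≡44 (mod 47); (3|47)=+1, (44|47)=-1; sign (−1)^0·+1^0·-1^-2 = +1.
(a,b)_17: α=0, u≡7; β=-4, v≡9 (mod 17); (7|17)=-1, (9|17)=+1; sign (−1)^0·-1^-4·+1^0 = +1.
Ram(-5005, -2002) = {5, ∞}; no ℚ_5-point on the conic.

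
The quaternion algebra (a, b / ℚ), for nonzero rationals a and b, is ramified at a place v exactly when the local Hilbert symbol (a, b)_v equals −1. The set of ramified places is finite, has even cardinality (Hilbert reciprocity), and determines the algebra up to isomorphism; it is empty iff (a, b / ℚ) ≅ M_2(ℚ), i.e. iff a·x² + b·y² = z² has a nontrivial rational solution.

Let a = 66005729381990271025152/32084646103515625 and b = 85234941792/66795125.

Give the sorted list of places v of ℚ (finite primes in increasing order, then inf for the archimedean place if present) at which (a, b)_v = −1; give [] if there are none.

[2, 3, 5, 7]

Mod squares: a ≡ 462, b ≡ 110. Check v ∈ {∞, 2, 3, 5, 7, 11, 13, 17, 19, 23, 31, 43}.
v=∞: 462 > 0 and 110 > 0  ⇒  (a,b)_∞ = +1.
v=17: a=17^0·(≡14), b=17^-2·(≡16) mod 17; (14|17)=-1, (16|17)=+1; (−1)^{0·-2·8}·(-1)^-2·(+1)^0 = +1.
v=2: v_2(a)=21, v_2(b)=5; units ≡ 7, 7 (mod 8); ε·ε+αω+βω = 1·1+21·0+5·0 ≡ 1  ⇒  (a,b)_2 = -1.
v=3: a=3^3·(≡1), b=3^4·(≡2) mod 3; (1|3)=+1, (2|3)=-1; (−1)^{3·4·1}·(+1)^4·(-1)^3 = -1.
v=19: a=19^0·(≡4), b=19^2·(≡18) mod 19; (4|19)=+1, (18|19)=-1; (−1)^{0·2·9}·(+1)^2·(-1)^0 = +1.
v=31: a=31^-2·(≡2), b=31^0·(≡3) mod 31; (2|31)=+1, (3|31)=-1; (−1)^{-2·0·15}·(+1)^0·(-1)^-2 = +1.
v=23: a=23^2·(≡6), b=23^0·(≡12) mod 23; (6|23)=+1, (12|23)=+1; (−1)^{2·0·11}·(+1)^0·(+1)^2 = +1.
v=13: a=13^6·(≡8), b=13^2·(≡2) mod 13; (8|13)=-1, (2|13)=-1; (−1)^{6·2·6}·(-1)^2·(-1)^6 = +1.
v=11: a=11^3·(≡1), b=11^1·(≡6) mod 11; (1|11)=+1, (6|11)=-1; (−1)^{3·1·5}·(+1)^1·(-1)^3 = +1.
v=5: a=5^-10·(≡2), b=5^-3·(≡2) mod 5; (2|5)=-1, (2|5)=-1; (−1)^{-10·-3·2}·(-1)^-3·(-1)^-10 = -1.
v=7: a=7^3·(≡6), b=7^2·(≡5) mod 7; (6|7)=-1, (5|7)=-1; (−1)^{3·2·3}·(-1)^2·(-1)^3 = -1.
v=43: a=43^-4·(≡29), b=43^-2·(≡40) mod 43; (29|43)=-1, (40|43)=+1; (−1)^{-4·-2·21}·(-1)^-2·(+1)^-4 = +1.
|Ram(462, 110)| = 4, even; anisotropic at {2, 3, 5, 7}.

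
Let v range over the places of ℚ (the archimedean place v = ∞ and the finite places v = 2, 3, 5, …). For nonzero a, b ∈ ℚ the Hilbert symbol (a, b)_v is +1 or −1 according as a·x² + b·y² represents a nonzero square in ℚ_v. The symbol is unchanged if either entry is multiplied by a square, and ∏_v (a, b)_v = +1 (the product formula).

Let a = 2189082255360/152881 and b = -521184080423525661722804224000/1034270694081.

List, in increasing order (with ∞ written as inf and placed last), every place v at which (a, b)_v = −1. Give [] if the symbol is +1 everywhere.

(a, b) ≡ (2310, -715) mod (ℚ^×)²; places V = {2, 3, 5, 7, 11, 13, 17, 23, 37, ∞}.
(a,b)_17: α=-2, u≡8; β=-6, v≡15 (mod 17); (8|17)=+1, (15|17)=+1; sign (−1)^0·+1^-6·+1^-2 = +1.
(a,b)_37: α=2, u≡11; β=6, v≡4 (mod 37); (11|37)=+1, (4|37)=+1; sign (−1)^0·+1^6·+1^2 = +1.
(a,b)_7: α=1, u≡4; β=2, v≡5 (mod 7); (4|7)=+1, (5|7)=-1; sign (−1)^0·+1^2·-1^1 = -1.
(a,b)_2: α=13, β=26; u≡3, v≡5 (mod 8); ε(u)ε(v)=1·0, αω(v)=13·1, βω(u)=26·1; sum ≡ 1  ⇒  -1.
(a,b)_13: α=2, u≡10; β=5, v≡1 (mod 13); (10|13)=+1, (1|13)=+1; sign (−1)^0·+1^5·+1^2 = +1.
(a,b)_11: α=1, u≡1; β=3, v≡3 (mod 11); (1|11)=+1, (3|11)=+1; sign (−1)^1·+1^3·+1^1 = -1.
(a,b)_23: α=-2, u≡15; β=-2, v≡5 (mod 23); (15|23)=-1, (5|23)=-1; sign (−1)^0·-1^-2·-1^-2 = +1.
(a,b)_3: α=1, u≡2; β=-4, v≡2 (mod 3); (2|3)=-1, (2|3)=-1; sign (−1)^0·-1^-4·-1^1 = -1.
(a,b)_∞: sgn(2310)=+, sgn(-715)=−, so +1.
(a,b)_5: α=1, u≡2; β=3, v≡3 (mod 5); (2|5)=-1, (3|5)=-1; sign (−1)^0·-1^3·-1^1 = +1.
(2310, -715 / ℚ) ramifies at {2, 3, 7, 11}: a division algebra.

[2, 3, 7, 11]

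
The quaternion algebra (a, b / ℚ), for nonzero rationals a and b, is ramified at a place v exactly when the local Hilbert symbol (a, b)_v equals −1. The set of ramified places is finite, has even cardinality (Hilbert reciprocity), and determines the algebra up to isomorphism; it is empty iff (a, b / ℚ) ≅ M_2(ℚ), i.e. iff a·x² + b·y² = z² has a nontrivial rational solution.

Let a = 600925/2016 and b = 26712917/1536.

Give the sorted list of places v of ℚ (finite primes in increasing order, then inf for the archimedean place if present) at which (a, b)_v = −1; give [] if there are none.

[3, 7, 11, 13]

Mod squares: a ≡ 182, b ≡ 462. Check v ∈ {∞, 2, 3, 5, 7, 11, 13, 19, 31, 43}.
v=2: v_2(a)=-5, v_2(b)=-9; units ≡ 3, 7 (mod 8); ε·ε+αω+βω = 1·1+-5·0+-9·1 ≡ 0  ⇒  (a,b)_2 = +1.
v=∞: 182 > 0 and 462 > 0  ⇒  (a,b)_∞ = +1.
v=7: a=7^-1·(≡3), b=7^1·(≡6) mod 7; (3|7)=-1, (6|7)=-1; (−1)^{-1·1·3}·(-1)^1·(-1)^-1 = -1.
v=11: a=11^0·(≡2), b=11^1·(≡3) mod 11; (2|11)=-1, (3|11)=+1; (−1)^{0·1·5}·(-1)^1·(+1)^0 = -1.
v=43: a=43^2·(≡21), b=43^0·(≡30) mod 43; (21|43)=+1, (30|43)=-1; (−1)^{2·0·21}·(+1)^0·(-1)^2 = +1.
v=31: a=31^0·(≡21), b=31^2·(≡14) mod 31; (21|31)=-1, (14|31)=+1; (−1)^{0·2·15}·(-1)^2·(+1)^0 = +1.
v=3: a=3^-2·(≡2), b=3^-1·(≡1) mod 3; (2|3)=-1, (1|3)=+1; (−1)^{-2·-1·1}·(-1)^-1·(+1)^-2 = -1.
v=13: a=13^1·(≡10), b=13^0·(≡5) mod 13; (10|13)=+1, (5|13)=-1; (−1)^{1·0·6}·(+1)^0·(-1)^1 = -1.
v=19: a=19^0·(≡6), b=19^2·(≡9) mod 19; (6|19)=+1, (9|19)=+1; (−1)^{0·2·9}·(+1)^2·(+1)^0 = +1.
v=5: a=5^2·(≡2), b=5^0·(≡2) mod 5; (2|5)=-1, (2|5)=-1; (−1)^{2·0·2}·(-1)^0·(-1)^2 = +1.
Ram(182, 462) = {3, 7, 11, 13}; no ℚ_3-point on the conic.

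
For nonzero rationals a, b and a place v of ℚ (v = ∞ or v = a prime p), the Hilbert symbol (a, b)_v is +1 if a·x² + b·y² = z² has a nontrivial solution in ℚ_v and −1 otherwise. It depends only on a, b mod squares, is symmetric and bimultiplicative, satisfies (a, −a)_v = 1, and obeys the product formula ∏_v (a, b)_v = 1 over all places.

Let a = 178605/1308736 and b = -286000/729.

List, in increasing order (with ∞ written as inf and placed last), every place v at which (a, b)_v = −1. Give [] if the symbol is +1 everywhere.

(a, b) ≡ (5, -715) mod (ℚ^×)²; places V = {2, 3, 5, 7, 11, 13, ∞}.
(a,b)_11: α=-2, u≡3; β=1, v≡5 (mod 11); (3|11)=+1, (5|11)=+1; sign (−1)^0·+1^1·+1^-2 = +1.
(a,b)_5: α=1, u≡1; β=3, v≡3 (mod 5); (1|5)=+1, (3|5)=-1; sign (−1)^0·+1^3·-1^1 = -1.
(a,b)_2: α=-6, β=4; u≡5, v≡5 (mod 8); ε(u)ε(v)=0·0, αω(v)=-6·1, βω(u)=4·1; sum ≡ 0  ⇒  +1.
(a,b)_∞: sgn(5)=+, sgn(-715)=−, so +1.
(a,b)_3: α=6, u≡2; β=-6, v≡2 (mod 3); (2|3)=-1, (2|3)=-1; sign (−1)^0·-1^-6·-1^6 = +1.
(a,b)_7: α=2, u≡6; β=0, v≡6 (mod 7); (6|7)=-1, (6|7)=-1; sign (−1)^0·-1^0·-1^2 = +1.
(a,b)_13: α=-2, u≡7; β=1, v≡9 (mod 13); (7|13)=-1, (9|13)=+1; sign (−1)^0·-1^1·+1^-2 = -1.
(5, -715 / ℚ) ramifies at {5, 13}: a division algebra.

[5, 13]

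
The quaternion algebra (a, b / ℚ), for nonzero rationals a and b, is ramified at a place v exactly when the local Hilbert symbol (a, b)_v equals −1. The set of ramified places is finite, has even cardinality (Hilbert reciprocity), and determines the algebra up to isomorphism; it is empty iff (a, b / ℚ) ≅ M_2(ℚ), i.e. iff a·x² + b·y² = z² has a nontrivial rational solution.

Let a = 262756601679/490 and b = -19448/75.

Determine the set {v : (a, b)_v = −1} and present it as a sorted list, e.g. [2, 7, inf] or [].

(a, b) ≡ (173910, -14586) mod (ℚ^×)²; places V = {2, 3, 5, 7, 11, 13, 17, 23, 31, ∞}.
(a,b)_17: α=1, u≡15; β=1, v≡9 (mod 17); (15|17)=+1, (9|17)=+1; sign (−1)^0·+1^1·+1^1 = +1.
(a,b)_∞: sgn(173910)=+, sgn(-14586)=−, so +1.
(a,b)_13: α=4, u≡10; β=1, v≡9 (mod 13); (10|13)=+1, (9|13)=+1; sign (−1)^0·+1^1·+1^4 = +1.
(a,b)_3: α=1, u≡1; β=-1, v≡1 (mod 3); (1|3)=+1, (1|3)=+1; sign (−1)^1·+1^-1·+1^1 = -1.
(a,b)_5: α=-1, u≡3; β=-2, v≡4 (mod 5); (3|5)=-1, (4|5)=+1; sign (−1)^0·-1^-2·+1^-1 = +1.
(a,b)_23: α=2, u≡11; β=0, v≡17 (mod 23); (11|23)=-1, (17|23)=-1; sign (−1)^0·-1^0·-1^2 = +1.
(a,b)_11: α=1, u≡3; β=1, v≡4 (mod 11); (3|11)=+1, (4|11)=+1; sign (−1)^1·+1^1·+1^1 = -1.
(a,b)_7: α=-2, u≡4; β=0, v≡1 (mod 7); (4|7)=+1, (1|7)=+1; sign (−1)^0·+1^0·+1^-2 = +1.
(a,b)_2: α=-1, β=3; u≡3, v≡3 (mod 8); ε(u)ε(v)=1·1, αω(v)=-1·1, βω(u)=3·1; sum ≡ 1  ⇒  -1.
(a,b)_31: α=1, u≡21; β=0, v≡23 (mod 31); (21|31)=-1, (23|31)=-1; sign (−1)^0·-1^0·-1^1 = -1.
(173910, -14586 / ℚ) ramifies at {2, 3, 11, 31}: a division algebra.

[2, 3, 11, 31]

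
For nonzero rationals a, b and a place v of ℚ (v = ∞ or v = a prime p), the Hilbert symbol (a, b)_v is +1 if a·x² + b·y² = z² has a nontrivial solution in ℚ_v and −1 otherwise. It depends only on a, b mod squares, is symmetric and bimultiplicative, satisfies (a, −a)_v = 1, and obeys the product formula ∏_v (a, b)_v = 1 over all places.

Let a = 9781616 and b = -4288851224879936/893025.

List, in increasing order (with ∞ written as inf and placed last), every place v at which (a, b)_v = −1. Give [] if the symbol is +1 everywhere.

Mod squares: a ≡ 611351, b ≡ -164021. Check v ∈ {∞, 2, 3, 5, 7, 11, 13, 17, 29, 31, 37, 41}.
v=41: a=41^1·(≡38), b=41^2·(≡33) mod 41; (38|41)=-1, (33|41)=+1; (−1)^{1·2·20}·(-1)^2·(+1)^1 = +1.
v=7: a=7^0·(≡5), b=7^-2·(≡5) mod 7; (5|7)=-1, (5|7)=-1; (−1)^{0·-2·3}·(-1)^-2·(-1)^0 = +1.
v=3: a=3^0·(≡2), b=3^-6·(≡1) mod 3; (2|3)=-1, (1|3)=+1; (−1)^{0·-6·1}·(-1)^-6·(+1)^0 = +1.
v=17: a=17^0·(≡3), b=17^2·(≡7) mod 17; (3|17)=-1, (7|17)=-1; (−1)^{0·2·8}·(-1)^2·(-1)^0 = +1.
v=11: a=11^0·(≡9), b=11^1·(≡3) mod 11; (9|11)=+1, (3|11)=+1; (−1)^{0·1·5}·(+1)^1·(+1)^0 = +1.
v=13: a=13^1·(≡5), b=13^1·(≡5) mod 13; (5|13)=-1, (5|13)=-1; (−1)^{1·1·6}·(-1)^1·(-1)^1 = +1.
v=∞: 611351 > 0 and -164021 < 0  ⇒  (a,b)_∞ = +1.
v=37: a=37^1·(≡3), b=37^1·(≡26) mod 37; (3|37)=+1, (26|37)=+1; (−1)^{1·1·18}·(+1)^1·(+1)^1 = +1.
v=5: a=5^0·(≡1), b=5^-2·(≡4) mod 5; (1|5)=+1, (4|5)=+1; (−1)^{0·-2·2}·(+1)^-2·(+1)^0 = +1.
v=2: v_2(a)=4, v_2(b)=6; units ≡ 7, 3 (mod 8); ε·ε+αω+βω = 1·1+4·1+6·0 ≡ 1  ⇒  (a,b)_2 = -1.
v=29: a=29^0·(≡3), b=29^2·(≡11) mod 29; (3|29)=-1, (11|29)=-1; (−1)^{0·2·14}·(-1)^2·(-1)^0 = +1.
v=31: a=31^1·(≡18), b=31^1·(≡18) mod 31; (18|31)=+1, (18|31)=+1; (−1)^{1·1·15}·(+1)^1·(+1)^1 = -1.
Ram(611351, -164021) = {2, 31}; no ℚ_2-point on the conic.

[2, 31]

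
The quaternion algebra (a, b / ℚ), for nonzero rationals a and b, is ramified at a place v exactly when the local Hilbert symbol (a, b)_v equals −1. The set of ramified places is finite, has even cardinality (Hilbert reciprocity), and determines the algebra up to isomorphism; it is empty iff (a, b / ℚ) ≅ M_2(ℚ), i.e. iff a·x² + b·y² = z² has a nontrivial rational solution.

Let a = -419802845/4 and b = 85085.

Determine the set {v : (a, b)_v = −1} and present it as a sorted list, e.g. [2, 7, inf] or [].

[5, 11, 13, 17]

(a, b) ≡ (-5, 85085) mod (ℚ^×)²; places V = {2, 5, 7, 11, 13, 17, ∞}.
(a,b)_5: α=1, u≡4; β=1, v≡2 (mod 5); (4|5)=+1, (2|5)=-1; sign (−1)^0·+1^1·-1^1 = -1.
(a,b)_11: α=2, u≡8; β=1, v≡2 (mod 11); (8|11)=-1, (2|11)=-1; sign (−1)^0·-1^1·-1^2 = -1.
(a,b)_2: α=-2, β=0; u≡3, v≡5 (mod 8); ε(u)ε(v)=1·0, αω(v)=-2·1, βω(u)=0·1; sum ≡ 0  ⇒  +1.
(a,b)_13: α=0, u≡8; β=1, v≡6 (mod 13); (8|13)=-1, (6|13)=-1; sign (−1)^0·-1^1·-1^0 = -1.
(a,b)_∞: sgn(-5)=−, sgn(85085)=+, so +1.
(a,b)_17: α=2, u≡7; β=1, v≡7 (mod 17); (7|17)=-1, (7|17)=-1; sign (−1)^0·-1^1·-1^2 = -1.
(a,b)_7: α=4, u≡2; β=1, v≡3 (mod 7); (2|7)=+1, (3|7)=-1; sign (−1)^0·+1^1·-1^4 = +1.
(-5, 85085 / ℚ) ramifies at {5, 11, 13, 17}: a division algebra.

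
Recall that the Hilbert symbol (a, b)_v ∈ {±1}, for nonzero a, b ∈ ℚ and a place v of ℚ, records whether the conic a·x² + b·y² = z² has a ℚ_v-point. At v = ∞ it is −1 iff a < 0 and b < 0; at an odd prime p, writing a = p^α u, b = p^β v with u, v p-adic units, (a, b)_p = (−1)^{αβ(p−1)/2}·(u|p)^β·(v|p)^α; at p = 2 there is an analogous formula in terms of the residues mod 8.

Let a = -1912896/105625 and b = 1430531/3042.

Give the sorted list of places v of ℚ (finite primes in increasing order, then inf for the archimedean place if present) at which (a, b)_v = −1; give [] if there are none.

[2, 23]

(a, b) ≡ (-41, 1702) mod (ℚ^×)²; places V = {2, 3, 5, 13, 23, 37, 41, ∞}.
(a,b)_13: α=-2, u≡2; β=-2, v≡10 (mod 13); (2|13)=-1, (10|13)=+1; sign (−1)^0·-1^-2·+1^-2 = +1.
(a,b)_37: α=0, u≡7; β=1, v≡9 (mod 37); (7|37)=+1, (9|37)=+1; sign (−1)^0·+1^1·+1^0 = +1.
(a,b)_41: α=1, u≡23; β=2, v≡9 (mod 41); (23|41)=+1, (9|41)=+1; sign (−1)^0·+1^2·+1^1 = +1.
(a,b)_3: α=6, u≡1; β=-2, v≡1 (mod 3); (1|3)=+1, (1|3)=+1; sign (−1)^0·+1^-2·+1^6 = +1.
(a,b)_2: α=6, β=-1; u≡7, v≡3 (mod 8); ε(u)ε(v)=1·1, αω(v)=6·1, βω(u)=-1·0; sum ≡ 1  ⇒  -1.
(a,b)_23: α=0, u≡22; β=1, v≡20 (mod 23); (22|23)=-1, (20|23)=-1; sign (−1)^0·-1^1·-1^0 = -1.
(a,b)_∞: sgn(-41)=−, sgn(1702)=+, so +1.
(a,b)_5: α=-4, u≡1; β=0, v≡3 (mod 5); (1|5)=+1, (3|5)=-1; sign (−1)^0·+1^0·-1^-4 = +1.
Ram(-41, 1702) = {2, 23}; no ℚ_2-point on the conic.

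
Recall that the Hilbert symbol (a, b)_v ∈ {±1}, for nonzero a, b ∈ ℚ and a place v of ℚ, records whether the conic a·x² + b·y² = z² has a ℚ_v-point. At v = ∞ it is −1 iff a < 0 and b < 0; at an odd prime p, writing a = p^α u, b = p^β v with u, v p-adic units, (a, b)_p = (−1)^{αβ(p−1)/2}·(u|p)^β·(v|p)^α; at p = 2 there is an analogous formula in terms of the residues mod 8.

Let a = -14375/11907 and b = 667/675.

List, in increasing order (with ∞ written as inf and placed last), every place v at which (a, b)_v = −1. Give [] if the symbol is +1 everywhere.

[3, 29]

(a, b) ≡ (-69, 2001) mod (ℚ^×)²; places V = {2, 3, 5, 7, 23, 29, ∞}.
(a,b)_3: α=-5, u≡1; β=-3, v≡1 (mod 3); (1|3)=+1, (1|3)=+1; sign (−1)^1·+1^-3·+1^-5 = -1.
(a,b)_7: α=-2, u≡2; β=0, v≡3 (mod 7); (2|7)=+1, (3|7)=-1; sign (−1)^0·+1^0·-1^-2 = +1.
(a,b)_29: α=0, u≡21; β=1, v≡21 (mod 29); (21|29)=-1, (21|29)=-1; sign (−1)^0·-1^1·-1^0 = -1.
(a,b)_5: α=4, u≡1; β=-2, v≡1 (mod 5); (1|5)=+1, (1|5)=+1; sign (−1)^0·+1^-2·+1^4 = +1.
(a,b)_2: α=0, β=0; u≡3, v≡1 (mod 8); ε(u)ε(v)=1·0, αω(v)=0·0, βω(u)=0·1; sum ≡ 0  ⇒  +1.
(a,b)_∞: sgn(-69)=−, sgn(2001)=+, so +1.
(a,b)_23: α=1, u≡17; β=1, v≡18 (mod 23); (17|23)=-1, (18|23)=+1; sign (−1)^1·-1^1·+1^1 = +1.
|Ram(-69, 2001)| = 2, even; anisotropic at {3, 29}.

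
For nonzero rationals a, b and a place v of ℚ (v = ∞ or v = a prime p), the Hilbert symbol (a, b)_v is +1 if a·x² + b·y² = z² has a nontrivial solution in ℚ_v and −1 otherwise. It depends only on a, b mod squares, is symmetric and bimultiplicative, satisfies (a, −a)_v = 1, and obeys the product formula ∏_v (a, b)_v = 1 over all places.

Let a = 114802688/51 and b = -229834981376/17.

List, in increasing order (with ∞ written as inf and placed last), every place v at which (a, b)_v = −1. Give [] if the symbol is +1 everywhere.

[2, 3, 7, 17]

(a, b) ≡ (7293, -238) mod (ℚ^×)²; places V = {2, 3, 7, 11, 13, 17, ∞}.
(a,b)_∞: sgn(7293)=+, sgn(-238)=−, so +1.
(a,b)_17: α=-1, u≡13; β=-1, v≡3 (mod 17); (13|17)=+1, (3|17)=-1; sign (−1)^0·+1^-1·-1^-1 = -1.
(a,b)_2: α=14, β=15; u≡5, v≡1 (mod 8); ε(u)ε(v)=0·0, αω(v)=14·0, βω(u)=15·1; sum ≡ 1  ⇒  -1.
(a,b)_3: α=-1, u≡1; β=0, v≡2 (mod 3); (1|3)=+1, (2|3)=-1; sign (−1)^0·+1^0·-1^-1 = -1.
(a,b)_13: α=1, u≡2; β=2, v≡12 (mod 13); (2|13)=-1, (12|13)=+1; sign (−1)^0·-1^2·+1^1 = +1.
(a,b)_7: α=2, u≡6; β=3, v≡4 (mod 7); (6|7)=-1, (4|7)=+1; sign (−1)^0·-1^3·+1^2 = -1.
(a,b)_11: α=1, u≡4; β=2, v≡5 (mod 11); (4|11)=+1, (5|11)=+1; sign (−1)^0·+1^2·+1^1 = +1.
|Ram(7293, -238)| = 4, even; anisotropic at {2, 3, 7, 17}.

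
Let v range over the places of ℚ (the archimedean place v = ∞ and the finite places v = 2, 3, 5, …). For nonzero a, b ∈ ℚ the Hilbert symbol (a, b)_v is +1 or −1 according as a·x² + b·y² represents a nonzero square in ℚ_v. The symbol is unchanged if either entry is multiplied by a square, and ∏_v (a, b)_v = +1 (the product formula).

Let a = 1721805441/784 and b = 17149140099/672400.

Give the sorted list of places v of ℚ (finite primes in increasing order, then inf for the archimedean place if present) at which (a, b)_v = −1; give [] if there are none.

(a, b) ≡ (969, 88179) mod (ℚ^×)²; places V = {2, 3, 5, 7, 13, 17, 19, 31, 41, 43, ∞}.
(a,b)_17: α=1, u≡11; β=1, v≡15 (mod 17); (11|17)=-1, (15|17)=+1; sign (−1)^0·-1^1·+1^1 = -1.
(a,b)_2: α=-4, β=-4; u≡1, v≡3 (mod 8); ε(u)ε(v)=0·1, αω(v)=-4·1, βω(u)=-4·0; sum ≡ 0  ⇒  +1.
(a,b)_43: α=2, u≡13; β=0, v≡22 (mod 43); (13|43)=+1, (22|43)=-1; sign (−1)^0·+1^0·-1^2 = +1.
(a,b)_7: α=-2, u≡3; β=5, v≡2 (mod 7); (3|7)=-1, (2|7)=+1; sign (−1)^0·-1^5·+1^-2 = -1.
(a,b)_5: α=0, u≡4; β=-2, v≡4 (mod 5); (4|5)=+1, (4|5)=+1; sign (−1)^0·+1^-2·+1^0 = +1.
(a,b)_3: α=1, u≡2; β=5, v≡2 (mod 3); (2|3)=-1, (2|3)=-1; sign (−1)^1·-1^5·-1^1 = -1.
(a,b)_13: α=0, u≡11; β=1, v≡10 (mod 13); (11|13)=-1, (10|13)=+1; sign (−1)^0·-1^1·+1^0 = -1.
(a,b)_41: α=0, u≡30; β=-2, v≡38 (mod 41); (30|41)=-1, (38|41)=-1; sign (−1)^0·-1^-2·-1^0 = +1.
(a,b)_∞: sgn(969)=+, sgn(88179)=+, so +1.
(a,b)_19: α=1, u≡12; β=1, v≡11 (mod 19); (12|19)=-1, (11|19)=+1; sign (−1)^1·-1^1·+1^1 = +1.
(a,b)_31: α=2, u≡4; β=0, v≡27 (mod 31); (4|31)=+1, (27|31)=-1; sign (−1)^0·+1^0·-1^2 = +1.
(969, 88179 / ℚ) ramifies at {3, 7, 13, 17}: a division algebra.

[3, 7, 13, 17]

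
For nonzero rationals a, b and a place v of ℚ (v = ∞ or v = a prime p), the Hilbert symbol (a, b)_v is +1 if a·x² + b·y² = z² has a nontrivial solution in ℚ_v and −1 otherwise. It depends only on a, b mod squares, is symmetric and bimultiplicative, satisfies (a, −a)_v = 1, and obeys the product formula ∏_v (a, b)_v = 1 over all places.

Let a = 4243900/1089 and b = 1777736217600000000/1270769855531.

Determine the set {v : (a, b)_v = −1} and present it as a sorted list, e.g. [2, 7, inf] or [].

[2, 7, 31, 37]

Mod squares: a ≡ 31, b ≡ 88319. Check v ∈ {∞, 2, 3, 5, 7, 11, 31, 37, 53}.
v=31: a=31^1·(≡1), b=31^3·(≡18) mod 31; (1|31)=+1, (18|31)=+1; (−1)^{1·3·15}·(+1)^3·(+1)^1 = -1.
v=5: a=5^2·(≡4), b=5^8·(≡1) mod 5; (4|5)=+1, (1|5)=+1; (−1)^{2·8·2}·(+1)^8·(+1)^2 = +1.
v=37: a=37^2·(≡18), b=37^1·(≡2) mod 37; (18|37)=-1, (2|37)=-1; (−1)^{2·1·18}·(-1)^1·(-1)^2 = -1.
v=2: v_2(a)=2, v_2(b)=16; units ≡ 7, 7 (mod 8); ε·ε+αω+βω = 1·1+2·0+16·0 ≡ 1  ⇒  (a,b)_2 = -1.
v=3: a=3^-2·(≡1), b=3^2·(≡2) mod 3; (1|3)=+1, (2|3)=-1; (−1)^{-2·2·1}·(+1)^2·(-1)^-2 = +1.
v=∞: 31 > 0 and 88319 > 0  ⇒  (a,b)_∞ = +1.
v=7: a=7^0·(≡6), b=7^1·(≡3) mod 7; (6|7)=-1, (3|7)=-1; (−1)^{0·1·3}·(-1)^1·(-1)^0 = -1.
v=11: a=11^-2·(≡5), b=11^-5·(≡7) mod 11; (5|11)=+1, (7|11)=-1; (−1)^{-2·-5·5}·(+1)^-5·(-1)^-2 = +1.
v=53: a=53^0·(≡23), b=53^-4·(≡12) mod 53; (23|53)=-1, (12|53)=-1; (−1)^{0·-4·26}·(-1)^-4·(-1)^0 = +1.
Ram(31, 88319) = {2, 7, 31, 37}; no ℚ_2-point on the conic.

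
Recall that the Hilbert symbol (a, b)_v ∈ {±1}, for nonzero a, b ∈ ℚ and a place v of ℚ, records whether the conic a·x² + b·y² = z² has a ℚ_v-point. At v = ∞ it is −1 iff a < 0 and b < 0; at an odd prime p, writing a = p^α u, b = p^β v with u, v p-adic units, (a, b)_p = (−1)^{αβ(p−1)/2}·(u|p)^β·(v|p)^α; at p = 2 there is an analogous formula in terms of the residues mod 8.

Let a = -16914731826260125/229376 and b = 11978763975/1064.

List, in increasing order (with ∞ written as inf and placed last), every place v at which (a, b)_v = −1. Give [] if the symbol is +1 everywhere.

[13, 29]

(a, b) ≡ (-93763670, 104006) mod (ℚ^×)²; places V = {2, 3, 5, 7, 11, 13, 17, 19, 23, 29, 41, ∞}.
(a,b)_23: α=4, u≡13; β=1, v≡5 (mod 23); (13|23)=+1, (5|23)=-1; sign (−1)^0·+1^1·-1^4 = +1.
(a,b)_19: α=3, u≡5; β=-1, v≡3 (mod 19); (5|19)=+1, (3|19)=-1; sign (−1)^1·+1^-1·-1^3 = +1.
(a,b)_13: α=1, u≡8; β=0, v≡2 (mod 13); (8|13)=-1, (2|13)=-1; sign (−1)^0·-1^0·-1^1 = -1.
(a,b)_29: α=1, u≡1; β=0, v≡17 (mod 29); (1|29)=+1, (17|29)=-1; sign (−1)^0·+1^0·-1^1 = -1.
(a,b)_17: α=1, u≡16; β=1, v≡9 (mod 17); (16|17)=+1, (9|17)=+1; sign (−1)^0·+1^1·+1^1 = +1.
(a,b)_41: α=0, u≡5; β=2, v≡15 (mod 41); (5|41)=+1, (15|41)=-1; sign (−1)^0·+1^2·-1^0 = +1.
(a,b)_11: α=1, u≡2; β=0, v≡3 (mod 11); (2|11)=-1, (3|11)=+1; sign (−1)^0·-1^0·+1^1 = +1.
(a,b)_∞: sgn(-93763670)=−, sgn(104006)=+, so +1.
(a,b)_7: α=-1, u≡3; β=-1, v≡2 (mod 7); (3|7)=-1, (2|7)=+1; sign (−1)^1·-1^-1·+1^-1 = +1.
(a,b)_5: α=3, u≡4; β=2, v≡1 (mod 5); (4|5)=+1, (1|5)=+1; sign (−1)^0·+1^2·+1^3 = +1.
(a,b)_2: α=-15, β=-3; u≡5, v≡3 (mod 8); ε(u)ε(v)=0·1, αω(v)=-15·1, βω(u)=-3·1; sum ≡ 0  ⇒  +1.
(a,b)_3: α=0, u≡1; β=6, v≡2 (mod 3); (1|3)=+1, (2|3)=-1; sign (−1)^0·+1^6·-1^0 = +1.
Ram(-93763670, 104006) = {13, 29}; no ℚ_13-point on the conic.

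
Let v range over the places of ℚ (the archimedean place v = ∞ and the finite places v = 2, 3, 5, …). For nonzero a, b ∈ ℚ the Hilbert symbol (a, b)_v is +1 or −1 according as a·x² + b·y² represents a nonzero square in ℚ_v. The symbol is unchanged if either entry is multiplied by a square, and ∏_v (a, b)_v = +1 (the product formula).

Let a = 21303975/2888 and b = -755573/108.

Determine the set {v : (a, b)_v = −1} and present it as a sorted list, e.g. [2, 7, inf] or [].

[7, 11, 13, 17]

(a, b) ≡ (34782, -6279) mod (ℚ^×)²; places V = {2, 3, 5, 7, 11, 13, 17, 19, 23, 31, ∞}.
(a,b)_3: α=1, u≡2; β=-3, v≡1 (mod 3); (2|3)=-1, (1|3)=+1; sign (−1)^1·-1^-3·+1^1 = +1.
(a,b)_31: α=1, u≡22; β=0, v≡20 (mod 31); (22|31)=-1, (20|31)=+1; sign (−1)^0·-1^0·+1^1 = +1.
(a,b)_5: α=2, u≡3; β=0, v≡4 (mod 5); (3|5)=-1, (4|5)=+1; sign (−1)^0·-1^0·+1^2 = +1.
(a,b)_19: α=-2, u≡2; β=2, v≡10 (mod 19); (2|19)=-1, (10|19)=-1; sign (−1)^0·-1^2·-1^-2 = +1.
(a,b)_13: α=0, u≡2; β=1, v≡7 (mod 13); (2|13)=-1, (7|13)=-1; sign (−1)^0·-1^1·-1^0 = -1.
(a,b)_∞: sgn(34782)=+, sgn(-6279)=−, so +1.
(a,b)_17: α=1, u≡7; β=0, v≡10 (mod 17); (7|17)=-1, (10|17)=-1; sign (−1)^0·-1^0·-1^1 = -1.
(a,b)_11: α=1, u≡9; β=0, v≡8 (mod 11); (9|11)=+1, (8|11)=-1; sign (−1)^0·+1^0·-1^1 = -1.
(a,b)_2: α=-3, β=-2; u≡7, v≡1 (mod 8); ε(u)ε(v)=1·0, αω(v)=-3·0, βω(u)=-2·0; sum ≡ 0  ⇒  +1.
(a,b)_7: α=2, u≡3; β=1, v≡5 (mod 7); (3|7)=-1, (5|7)=-1; sign (−1)^0·-1^1·-1^2 = -1.
(a,b)_23: α=0, u≡12; β=1, v≡1 (mod 23); (12|23)=+1, (1|23)=+1; sign (−1)^0·+1^1·+1^0 = +1.
|Ram(34782, -6279)| = 4, even; anisotropic at {7, 11, 13, 17}.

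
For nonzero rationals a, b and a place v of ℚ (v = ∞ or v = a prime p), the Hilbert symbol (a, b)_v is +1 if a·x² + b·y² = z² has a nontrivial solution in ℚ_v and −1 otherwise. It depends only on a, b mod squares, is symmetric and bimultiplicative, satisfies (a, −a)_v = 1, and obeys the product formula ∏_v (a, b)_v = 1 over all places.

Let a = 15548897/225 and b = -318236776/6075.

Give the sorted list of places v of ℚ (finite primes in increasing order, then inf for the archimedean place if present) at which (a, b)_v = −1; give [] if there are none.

Mod squares: a ≡ 29393, b ≡ -16302. Check v ∈ {∞, 2, 3, 5, 7, 11, 13, 17, 19, 23}.
v=11: a=11^0·(≡9), b=11^5·(≡5) mod 11; (9|11)=+1, (5|11)=+1; (−1)^{0·5·5}·(+1)^5·(+1)^0 = +1.
v=23: a=23^2·(≡14), b=23^0·(≡11) mod 23; (14|23)=-1, (11|23)=-1; (−1)^{2·0·11}·(-1)^0·(-1)^2 = +1.
v=5: a=5^-2·(≡3), b=5^-2·(≡3) mod 5; (3|5)=-1, (3|5)=-1; (−1)^{-2·-2·2}·(-1)^-2·(-1)^-2 = +1.
v=19: a=19^1·(≡8), b=19^1·(≡5) mod 19; (8|19)=-1, (5|19)=+1; (−1)^{1·1·9}·(-1)^1·(+1)^1 = +1.
v=17: a=17^1·(≡6), b=17^0·(≡16) mod 17; (6|17)=-1, (16|17)=+1; (−1)^{1·0·8}·(-1)^0·(+1)^1 = +1.
v=∞: 29393 > 0 and -16302 < 0  ⇒  (a,b)_∞ = +1.
v=13: a=13^1·(≡1), b=13^1·(≡7) mod 13; (1|13)=+1, (7|13)=-1; (−1)^{1·1·6}·(+1)^1·(-1)^1 = -1.
v=7: a=7^1·(≡3), b=7^0·(≡4) mod 7; (3|7)=-1, (4|7)=+1; (−1)^{1·0·3}·(-1)^0·(+1)^1 = +1.
v=2: v_2(a)=0, v_2(b)=3; units ≡ 1, 1 (mod 8); ε·ε+αω+βω = 0·0+0·0+3·0 ≡ 0  ⇒  (a,b)_2 = +1.
v=3: a=3^-2·(≡2), b=3^-5·(≡2) mod 3; (2|3)=-1, (2|3)=-1; (−1)^{-2·-5·1}·(-1)^-5·(-1)^-2 = -1.
|Ram(29393, -16302)| = 2, even; anisotropic at {3, 13}.

[3, 13]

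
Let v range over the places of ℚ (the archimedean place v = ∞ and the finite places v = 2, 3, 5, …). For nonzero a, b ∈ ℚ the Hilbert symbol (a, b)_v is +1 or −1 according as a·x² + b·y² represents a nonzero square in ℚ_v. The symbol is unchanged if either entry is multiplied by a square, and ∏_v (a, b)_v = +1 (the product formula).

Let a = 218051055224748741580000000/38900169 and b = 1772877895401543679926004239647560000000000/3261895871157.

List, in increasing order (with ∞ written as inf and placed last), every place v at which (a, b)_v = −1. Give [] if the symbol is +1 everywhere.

[5, 11, 13, 23]

Mod squares: a ≡ 20995, b ≡ 572033. Check v ∈ {∞, 2, 3, 5, 7, 11, 13, 17, 19, 23}.
v=7: a=7^-2·(≡1), b=7^-3·(≡4) mod 7; (1|7)=+1, (4|7)=+1; (−1)^{-2·-3·3}·(+1)^-3·(+1)^-2 = +1.
v=13: a=13^1·(≡4), b=13^2·(≡2) mod 13; (4|13)=+1, (2|13)=-1; (−1)^{1·2·6}·(+1)^2·(-1)^1 = -1.
v=∞: 20995 > 0 and 572033 > 0  ⇒  (a,b)_∞ = +1.
v=23: a=23^2·(≡11), b=23^3·(≡3) mod 23; (11|23)=-1, (3|23)=+1; (−1)^{2·3·11}·(-1)^3·(+1)^2 = -1.
v=2: v_2(a)=8, v_2(b)=12; units ≡ 3, 1 (mod 8); ε·ε+αω+βω = 1·0+8·0+12·1 ≡ 0  ⇒  (a,b)_2 = +1.
v=11: a=11^-2·(≡8), b=11^-5·(≡8) mod 11; (8|11)=-1, (8|11)=-1; (−1)^{-2·-5·5}·(-1)^-5·(-1)^-2 = -1.
v=19: a=19^9·(≡2), b=19^15·(≡11) mod 19; (2|19)=-1, (11|19)=+1; (−1)^{9·15·9}·(-1)^15·(+1)^9 = +1.
v=5: a=5^7·(≡1), b=5^10·(≡2) mod 5; (1|5)=+1, (2|5)=-1; (−1)^{7·10·2}·(+1)^10·(-1)^7 = -1.
v=17: a=17^3·(≡11), b=17^5·(≡10) mod 17; (11|17)=-1, (10|17)=-1; (−1)^{3·5·8}·(-1)^5·(-1)^3 = +1.
v=3: a=3^-8·(≡1), b=3^-10·(≡2) mod 3; (1|3)=+1, (2|3)=-1; (−1)^{-8·-10·1}·(+1)^-10·(-1)^-8 = +1.
(20995, 572033 / ℚ) ramifies at {5, 11, 13, 23}: a division algebra.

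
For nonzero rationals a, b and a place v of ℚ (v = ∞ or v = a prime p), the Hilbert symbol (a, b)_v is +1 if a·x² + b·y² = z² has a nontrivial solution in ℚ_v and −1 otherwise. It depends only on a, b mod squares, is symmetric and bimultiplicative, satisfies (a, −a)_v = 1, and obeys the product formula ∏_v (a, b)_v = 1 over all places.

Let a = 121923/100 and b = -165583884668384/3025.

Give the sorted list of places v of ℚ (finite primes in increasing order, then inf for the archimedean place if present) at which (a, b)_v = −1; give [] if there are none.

(a, b) ≡ (13547, -494) mod (ℚ^×)²; places V = {2, 3, 5, 7, 11, 13, 19, 23, 29, 31, ∞}.
(a,b)_3: α=2, u≡2; β=0, v≡1 (mod 3); (2|3)=-1, (1|3)=+1; sign (−1)^0·-1^0·+1^2 = +1.
(a,b)_∞: sgn(13547)=+, sgn(-494)=−, so +1.
(a,b)_2: α=-2, β=5; u≡3, v≡1 (mod 8); ε(u)ε(v)=1·0, αω(v)=-2·0, βω(u)=5·1; sum ≡ 1  ⇒  -1.
(a,b)_19: α=1, u≡18; β=1, v≡14 (mod 19); (18|19)=-1, (14|19)=-1; sign (−1)^1·-1^1·-1^1 = -1.
(a,b)_29: α=0, u≡5; β=2, v≡13 (mod 29); (5|29)=+1, (13|29)=+1; sign (−1)^0·+1^2·+1^0 = +1.
(a,b)_23: α=1, u≡10; β=2, v≡8 (mod 23); (10|23)=-1, (8|23)=+1; sign (−1)^0·-1^2·+1^1 = +1.
(a,b)_5: α=-2, u≡2; β=-2, v≡1 (mod 5); (2|5)=-1, (1|5)=+1; sign (−1)^0·-1^-2·+1^-2 = +1.
(a,b)_31: α=1, u≡26; β=2, v≡8 (mod 31); (26|31)=-1, (8|31)=+1; sign (−1)^0·-1^2·+1^1 = +1.
(a,b)_7: α=0, u≡2; β=2, v≡6 (mod 7); (2|7)=+1, (6|7)=-1; sign (−1)^0·+1^2·-1^0 = +1.
(a,b)_13: α=0, u≡1; β=1, v≡3 (mod 13); (1|13)=+1, (3|13)=+1; sign (−1)^0·+1^1·+1^0 = +1.
(a,b)_11: α=0, u≡10; β=-2, v≡9 (mod 11); (10|11)=-1, (9|11)=+1; sign (−1)^0·-1^-2·+1^0 = +1.
Ram(13547, -494) = {2, 19}; no ℚ_2-point on the conic.

[2, 19]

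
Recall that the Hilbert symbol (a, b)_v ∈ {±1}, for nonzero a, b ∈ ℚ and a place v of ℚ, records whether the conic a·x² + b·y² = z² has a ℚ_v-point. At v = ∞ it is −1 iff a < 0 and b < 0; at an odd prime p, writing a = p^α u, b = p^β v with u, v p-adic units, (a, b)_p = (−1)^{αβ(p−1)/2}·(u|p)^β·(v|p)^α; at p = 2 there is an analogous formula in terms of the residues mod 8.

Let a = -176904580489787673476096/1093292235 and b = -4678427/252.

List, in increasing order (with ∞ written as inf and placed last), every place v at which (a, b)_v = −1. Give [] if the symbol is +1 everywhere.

[2, 19, 31, 41, 43, inf]

(a, b) ≡ (-2283085, -193781) mod (ℚ^×)²; places V = {2, 3, 5, 7, 11, 13, 19, 23, 31, 37, 41, 43, 47, ∞}.
(a,b)_41: α=1, u≡35; β=0, v≡7 (mod 41); (35|41)=-1, (7|41)=-1; sign (−1)^0·-1^0·-1^1 = -1.
(a,b)_11: α=2, u≡4; β=0, v≡6 (mod 11); (4|11)=+1, (6|11)=-1; sign (−1)^0·+1^0·-1^2 = +1.
(a,b)_∞: sgn(-2283085)=−, sgn(-193781)=−, so -1.
(a,b)_5: α=-1, u≡2; β=0, v≡4 (mod 5); (2|5)=-1, (4|5)=+1; sign (−1)^0·-1^0·+1^-1 = +1.
(a,b)_3: α=-10, u≡2; β=-2, v≡1 (mod 3); (2|3)=-1, (1|3)=+1; sign (−1)^0·-1^-2·+1^-10 = +1.
(a,b)_47: α=2, u≡1; β=1, v≡39 (mod 47); (1|47)=+1, (39|47)=-1; sign (−1)^0·+1^1·-1^2 = +1.
(a,b)_23: α=-2, u≡20; β=0, v≡20 (mod 23); (20|23)=-1, (20|23)=-1; sign (−1)^0·-1^0·-1^-2 = +1.
(a,b)_7: α=-1, u≡6; β=-1, v≡2 (mod 7); (6|7)=-1, (2|7)=+1; sign (−1)^1·-1^-1·+1^-1 = +1.
(a,b)_43: α=1, u≡23; β=0, v≡26 (mod 43); (23|43)=+1, (26|43)=-1; sign (−1)^0·+1^0·-1^1 = -1.
(a,b)_19: α=2, u≡18; β=1, v≡9 (mod 19); (18|19)=-1, (9|19)=+1; sign (−1)^0·-1^1·+1^2 = -1.
(a,b)_37: α=1, u≡10; β=0, v≡21 (mod 37); (10|37)=+1, (21|37)=+1; sign (−1)^0·+1^0·+1^1 = +1.
(a,b)_31: α=2, u≡13; β=1, v≡21 (mod 31); (13|31)=-1, (21|31)=-1; sign (−1)^0·-1^1·-1^2 = -1.
(a,b)_13: α=4, u≡12; β=2, v≡4 (mod 13); (12|13)=+1, (4|13)=+1; sign (−1)^0·+1^2·+1^4 = +1.
(a,b)_2: α=10, β=-2; u≡3, v≡3 (mod 8); ε(u)ε(v)=1·1, αω(v)=10·1, βω(u)=-2·1; sum ≡ 1  ⇒  -1.
(-2283085, -193781 / ℚ) ramifies at {2, 19, 31, 41, 43, ∞}: a division algebra.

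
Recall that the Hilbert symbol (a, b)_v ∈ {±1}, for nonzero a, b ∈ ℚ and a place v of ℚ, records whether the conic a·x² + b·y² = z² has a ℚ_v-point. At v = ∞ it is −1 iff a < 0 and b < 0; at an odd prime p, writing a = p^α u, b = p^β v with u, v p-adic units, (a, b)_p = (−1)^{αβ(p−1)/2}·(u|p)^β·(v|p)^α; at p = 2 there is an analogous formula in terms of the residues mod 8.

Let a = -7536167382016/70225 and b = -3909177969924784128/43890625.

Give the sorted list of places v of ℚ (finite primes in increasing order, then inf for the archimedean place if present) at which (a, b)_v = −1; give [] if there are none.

Mod squares: a ≡ -91, b ≡ -33. Check v ∈ {∞, 2, 3, 5, 7, 11, 13, 17, 23, 53}.
v=3: a=3^0·(≡2), b=3^1·(≡1) mod 3; (2|3)=-1, (1|3)=+1; (−1)^{0·1·1}·(-1)^1·(+1)^0 = -1.
v=23: a=23^4·(≡3), b=23^6·(≡6) mod 23; (3|23)=+1, (6|23)=+1; (−1)^{4·6·11}·(+1)^6·(+1)^4 = +1.
v=5: a=5^-2·(≡1), b=5^-6·(≡3) mod 5; (1|5)=+1, (3|5)=-1; (−1)^{-2·-6·2}·(+1)^-6·(-1)^-2 = +1.
v=11: a=11^0·(≡2), b=11^1·(≡2) mod 11; (2|11)=-1, (2|11)=-1; (−1)^{0·1·5}·(-1)^1·(-1)^0 = -1.
v=7: a=7^1·(≡1), b=7^0·(≡1) mod 7; (1|7)=+1, (1|7)=+1; (−1)^{1·0·3}·(+1)^0·(+1)^1 = +1.
v=∞: -91 < 0 and -33 < 0  ⇒  (a,b)_∞ = -1.
v=2: v_2(a)=10, v_2(b)=14; units ≡ 5, 7 (mod 8); ε·ε+αω+βω = 0·1+10·0+14·1 ≡ 0  ⇒  (a,b)_2 = +1.
v=13: a=13^1·(≡6), b=13^2·(≡6) mod 13; (6|13)=-1, (6|13)=-1; (−1)^{1·2·6}·(-1)^2·(-1)^1 = -1.
v=17: a=17^2·(≡14), b=17^2·(≡4) mod 17; (14|17)=-1, (4|17)=+1; (−1)^{2·2·8}·(-1)^2·(+1)^2 = +1.
v=53: a=53^-2·(≡1), b=53^-2·(≡21) mod 53; (1|53)=+1, (21|53)=-1; (−1)^{-2·-2·26}·(+1)^-2·(-1)^-2 = +1.
(-91, -33 / ℚ) ramifies at {3, 11, 13, ∞}: a division algebra.

[3, 11, 13, inf]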